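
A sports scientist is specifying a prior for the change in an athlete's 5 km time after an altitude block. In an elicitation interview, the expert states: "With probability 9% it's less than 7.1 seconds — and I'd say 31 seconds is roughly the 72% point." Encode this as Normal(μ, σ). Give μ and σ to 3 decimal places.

The p-quantile of Normal(μ,σ) is μ + z_p·σ, with z_{0.09} = -1.341 and z_{0.72} = 0.5828.
Eliminate σ: μ = (z₂·x₁ − z₁·x₂)/(z₂ − z₁) = (0.5828·7.1 − (-1.341)·31)/1.924 = 23.758.
Then σ = (x₂ − x₁)/(z₂ − z₁) = (31 − 7.1)/1.924 = 12.425.

μ = 23.758, σ = 12.425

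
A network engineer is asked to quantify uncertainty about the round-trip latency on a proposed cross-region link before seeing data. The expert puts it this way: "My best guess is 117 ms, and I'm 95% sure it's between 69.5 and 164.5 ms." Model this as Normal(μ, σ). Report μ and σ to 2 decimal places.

μ = 117.00, σ = 24.24

A symmetric 95% interval runs μ ± z·σ with z = 1.96.
Half-width = 47.5, so σ = 47.5/1.96 = 24.24.
μ is the stated best guess, 117.00.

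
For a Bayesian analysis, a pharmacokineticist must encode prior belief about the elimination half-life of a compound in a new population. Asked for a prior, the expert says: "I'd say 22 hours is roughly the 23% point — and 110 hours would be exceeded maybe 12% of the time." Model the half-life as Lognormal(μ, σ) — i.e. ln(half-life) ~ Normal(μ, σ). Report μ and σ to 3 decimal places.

If T ~ Lognormal(μ,σ) then ln T ~ Normal(μ,σ), so the p-quantile of ln T is μ + z_p·σ.
ln(22) = 3.091 and ln(110) = 4.7; z_{0.23} = -0.7388, z_{0.88} = 1.175.
σ = (4.7 − 3.091)/(1.175 − (-0.7388)) = 0.841.
μ = 3.091 − (-0.7388)·0.841 = 3.712.

μ ≈ 3.712, σ ≈ 0.841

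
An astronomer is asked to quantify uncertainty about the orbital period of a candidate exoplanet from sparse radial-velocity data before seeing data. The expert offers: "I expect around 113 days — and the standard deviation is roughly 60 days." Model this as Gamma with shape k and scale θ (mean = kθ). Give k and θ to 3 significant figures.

For Gamma(k, scale θ): mean = kθ, variance = kθ², so CV = 1/√k.
CV = SD/mean = 60/113 = 0.531, hence k = 1/CV² = 3.55.
Then θ = mean/k = 113/3.55 = 31.9.

k ≈ 3.55, θ ≈ 31.9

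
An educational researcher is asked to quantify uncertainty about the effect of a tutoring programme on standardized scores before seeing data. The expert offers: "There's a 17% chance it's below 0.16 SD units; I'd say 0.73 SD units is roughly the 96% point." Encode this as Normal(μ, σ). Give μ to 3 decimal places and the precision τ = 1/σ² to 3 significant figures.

For Normal(μ,σ), the p-quantile is μ + z_p·σ. Here z_{0.17} = -0.9542, z_{0.96} = 1.751.
So 0.16 = μ − 0.9542σ and 0.73 = μ + 1.751σ.
Subtracting: σ = (0.73 − 0.16)/(1.751 − (-0.9542)) = 0.211.
Then μ = 0.16 − (-0.9542)·0.211 = 0.361.
Precision τ = 1/σ² = 1/0.2107² = 22.5.

μ = 0.361, τ = 22.5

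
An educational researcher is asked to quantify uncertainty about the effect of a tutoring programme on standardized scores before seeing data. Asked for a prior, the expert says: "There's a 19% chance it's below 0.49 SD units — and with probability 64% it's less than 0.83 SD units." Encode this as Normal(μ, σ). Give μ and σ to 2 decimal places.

The p-quantile of Normal(μ,σ) is μ + z_p·σ, with z_{0.19} = -0.8779 and z_{0.64} = 0.3585.
Eliminate σ: μ = (z₂·x₁ − z₁·x₂)/(z₂ − z₁) = (0.3585·0.49 − (-0.8779)·0.83)/1.236 = 0.73.
Then σ = (x₂ − x₁)/(z₂ − z₁) = (0.83 − 0.49)/1.236 = 0.28.

μ = 0.73, σ = 0.28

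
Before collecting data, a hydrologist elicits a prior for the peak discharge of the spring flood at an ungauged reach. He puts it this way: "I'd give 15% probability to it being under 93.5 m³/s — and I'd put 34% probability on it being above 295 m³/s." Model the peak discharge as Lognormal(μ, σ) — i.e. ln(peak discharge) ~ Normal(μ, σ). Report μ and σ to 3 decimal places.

μ ≈ 5.360, σ ≈ 0.793

If T ~ Lognormal(μ,σ) then ln T ~ Normal(μ,σ), so the p-quantile of ln T is μ + z_p·σ.
ln(93.5) = 4.538 and ln(295) = 5.687; z_{0.15} = -1.036, z_{0.66} = 0.4125.
σ = (5.687 − 4.538)/(0.4125 − (-1.036)) = 0.793.
μ = 4.538 − (-1.036)·0.793 = 5.360.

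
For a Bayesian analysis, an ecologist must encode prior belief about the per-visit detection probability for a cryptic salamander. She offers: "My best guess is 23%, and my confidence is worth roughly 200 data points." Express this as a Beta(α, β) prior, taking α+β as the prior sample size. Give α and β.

α = 46, β = 154

Under the effective-sample-size interpretation, Beta(α, β) has prior mean α/(α+β) and prior sample size α+β.
So α+β = 200 and α/(α+β) = 0.23, giving α = 0.23·200 = 46 and β = 200 − 46 = 154.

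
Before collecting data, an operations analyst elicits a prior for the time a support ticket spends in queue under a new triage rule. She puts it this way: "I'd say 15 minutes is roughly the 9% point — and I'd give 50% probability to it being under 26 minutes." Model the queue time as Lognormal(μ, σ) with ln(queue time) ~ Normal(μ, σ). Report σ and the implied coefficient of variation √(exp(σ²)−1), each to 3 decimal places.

σ ≈ 0.410, CV ≈ 0.428

If T ~ Lognormal(μ,σ) then ln T ~ Normal(μ,σ), so the p-quantile of ln T is μ + z_p·σ.
ln(15) = 2.708 and ln(26) = 3.258; z_{0.09} = -1.341, z_{0.5} = 0.
σ = (3.258 − 2.708)/(0 − (-1.341)) = 0.410.
μ = 2.708 − (-1.341)·0.410 = 3.258.
CV = √(exp(σ²)−1) = √(exp(0.1683)−1) = 0.428.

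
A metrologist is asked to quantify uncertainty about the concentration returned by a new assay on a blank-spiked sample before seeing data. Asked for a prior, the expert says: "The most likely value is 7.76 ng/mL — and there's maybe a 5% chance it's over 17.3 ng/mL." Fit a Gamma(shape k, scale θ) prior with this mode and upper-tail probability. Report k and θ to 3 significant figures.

k ≈ 5.28, θ ≈ 1.82

Gamma(k,θ) with k>1 has mode (k−1)θ, so θ = 7.76/(k−1).
Need P(X < 17.3) = 0.95 with θ tied to k this way. Start at k = 2, θ = 7.76: P(X<17.3) ≈ 0.653.
Too low — raise k to concentrate. Iterating converges to k ≈ 5.28.
Then θ = 7.76/(5.28−1) ≈ 1.82.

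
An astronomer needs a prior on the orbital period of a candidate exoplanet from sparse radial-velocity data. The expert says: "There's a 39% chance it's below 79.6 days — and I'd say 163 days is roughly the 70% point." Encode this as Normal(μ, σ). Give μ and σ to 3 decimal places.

For Normal(μ,σ), the p-quantile is μ + z_p·σ. Here z_{0.39} = -0.2793, z_{0.7} = 0.5244.
So 79.6 = μ − 0.2793σ and 163 = μ + 0.5244σ.
Subtracting: σ = (163 − 79.6)/(0.5244 − (-0.2793)) = 103.768.
Then μ = 79.6 − (-0.2793)·103.768 = 108.584.

μ = 108.584, σ = 103.768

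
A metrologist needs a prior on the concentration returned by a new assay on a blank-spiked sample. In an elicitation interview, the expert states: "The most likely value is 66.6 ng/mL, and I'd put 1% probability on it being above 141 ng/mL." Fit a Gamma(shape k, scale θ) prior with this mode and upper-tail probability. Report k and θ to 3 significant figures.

k ≈ 9.64, θ ≈ 7.71

Gamma(k,θ) with k>1 has mode (k−1)θ, so θ = 66.6/(k−1).
Need P(X < 141) = 0.99 with θ tied to k this way. Start at k = 2, θ = 66.6: P(X<141) ≈ 0.625.
Too low — raise k to concentrate. Iterating converges to k ≈ 9.64.
Then θ = 66.6/(9.64−1) ≈ 7.71.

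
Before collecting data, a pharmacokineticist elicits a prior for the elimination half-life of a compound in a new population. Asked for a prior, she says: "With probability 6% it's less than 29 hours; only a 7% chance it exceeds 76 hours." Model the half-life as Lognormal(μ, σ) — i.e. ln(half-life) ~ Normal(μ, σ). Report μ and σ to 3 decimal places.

μ ≈ 3.862, σ ≈ 0.318

If T ~ Lognormal(μ,σ) then ln T ~ Normal(μ,σ), so the p-quantile of ln T is μ + z_p·σ.
ln(29) = 3.367 and ln(76) = 4.331; z_{0.06} = -1.555, z_{0.93} = 1.476.
σ = (4.331 − 3.367)/(1.476 − (-1.555)) = 0.318.
μ = 3.367 − (-1.555)·0.318 = 3.862.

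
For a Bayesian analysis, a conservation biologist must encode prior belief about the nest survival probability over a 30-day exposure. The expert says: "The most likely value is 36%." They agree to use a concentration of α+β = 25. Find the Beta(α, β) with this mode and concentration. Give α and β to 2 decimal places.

For α,β > 1 the Beta mode is (α−1)/(α+β−2). With α+β = 25, the mode is (α−1)/23.
Set (α−1)/23 = 0.36 → α = 1 + 0.36·23 = 9.28.
β = 25 − α = 15.72.

α = 9.28, β = 15.72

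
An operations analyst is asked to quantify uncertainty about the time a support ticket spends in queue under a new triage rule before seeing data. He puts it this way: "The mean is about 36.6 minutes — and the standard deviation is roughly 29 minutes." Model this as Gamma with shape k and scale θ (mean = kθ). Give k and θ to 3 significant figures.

For Gamma(k, scale θ): mean = kθ, variance = kθ², so CV = 1/√k.
CV = SD/mean = 29/36.6 = 0.7923, hence k = 1/CV² = 1.59.
Then θ = mean/k = 36.6/1.59 = 23.

k ≈ 1.59, θ ≈ 23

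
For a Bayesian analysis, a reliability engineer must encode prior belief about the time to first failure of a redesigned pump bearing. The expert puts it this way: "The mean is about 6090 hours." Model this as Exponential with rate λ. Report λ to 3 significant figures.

Exponential mean = 1/λ, so λ = 1/6090.0 = 0.000164.

λ ≈ 0.000164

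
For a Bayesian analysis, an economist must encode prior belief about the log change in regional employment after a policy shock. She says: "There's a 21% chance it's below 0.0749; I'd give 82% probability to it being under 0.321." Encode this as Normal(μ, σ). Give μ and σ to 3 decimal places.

μ = 0.190, σ = 0.143

The p-quantile of Normal(μ,σ) is μ + z_p·σ, with z_{0.21} = -0.8064 and z_{0.82} = 0.9154.
Eliminate σ: μ = (z₂·x₁ − z₁·x₂)/(z₂ − z₁) = (0.9154·0.0749 − (-0.8064)·0.321)/1.722 = 0.190.
Then σ = (x₂ − x₁)/(z₂ − z₁) = (0.321 − 0.0749)/1.722 = 0.143.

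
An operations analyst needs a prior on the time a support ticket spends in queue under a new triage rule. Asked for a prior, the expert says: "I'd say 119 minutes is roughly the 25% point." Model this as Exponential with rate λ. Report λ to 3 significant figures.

P(T < 119.0) = 1 − e^(−λ·119.0) = 0.25, so λ = −ln(1−0.25)/119.0 = −ln(0.75)/119.0 = 0.00242.

λ ≈ 0.00242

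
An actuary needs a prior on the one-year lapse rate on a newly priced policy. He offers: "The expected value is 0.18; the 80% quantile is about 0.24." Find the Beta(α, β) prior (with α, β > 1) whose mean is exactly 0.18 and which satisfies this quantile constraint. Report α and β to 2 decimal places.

α ≈ 4.70, β ≈ 21.41

With mean 0.18 fixed, write α = 0.18s, β = 0.82s where s = α+β.
Need P(θ < 0.24) = 0.8 under Beta(0.18s, 0.82s). Normal approximation: (q−m)/√(m(1−m)/s) ≈ z_{0.8} = 0.842, so s ≈ 0.18·0.82·(0.842)²/(0.24−0.18)² = 29.0.
At s = 29.0: P(θ<0.24) ≈ 0.810. Adjusting to match 0.8 gives s ≈ 26.11.
So α = 0.18·26.11 ≈ 4.70, β = 0.82·26.11 ≈ 21.41.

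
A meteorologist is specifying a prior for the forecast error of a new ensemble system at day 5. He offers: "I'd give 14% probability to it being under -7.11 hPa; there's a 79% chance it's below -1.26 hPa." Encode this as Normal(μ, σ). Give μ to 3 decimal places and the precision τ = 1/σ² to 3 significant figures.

The p-quantile of Normal(μ,σ) is μ + z_p·σ, with z_{0.14} = -1.08 and z_{0.79} = 0.8064.
Eliminate σ: μ = (z₂·x₁ − z₁·x₂)/(z₂ − z₁) = (0.8064·-7.11 − (-1.08)·-1.26)/1.887 = -3.760.
Then σ = (x₂ − x₁)/(z₂ − z₁) = (-1.26 − -7.11)/1.887 = 3.101.
Precision τ = 1/σ² = 1/3.101² = 0.104.

μ = -3.760, τ = 0.104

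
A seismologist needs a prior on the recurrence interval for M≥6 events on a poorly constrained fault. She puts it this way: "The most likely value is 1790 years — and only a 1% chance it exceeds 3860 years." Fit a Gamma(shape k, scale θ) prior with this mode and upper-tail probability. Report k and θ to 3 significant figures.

k ≈ 9.2, θ ≈ 218

Gamma(k,θ) with k>1 has mode (k−1)θ, so θ = 1790/(k−1).
Need P(X < 3860) = 0.99 with θ tied to k this way. Start at k = 2, θ = 1790: P(X<3860) ≈ 0.635.
Too low — raise k to concentrate. Iterating converges to k ≈ 9.2.
Then θ = 1790/(9.2−1) ≈ 218.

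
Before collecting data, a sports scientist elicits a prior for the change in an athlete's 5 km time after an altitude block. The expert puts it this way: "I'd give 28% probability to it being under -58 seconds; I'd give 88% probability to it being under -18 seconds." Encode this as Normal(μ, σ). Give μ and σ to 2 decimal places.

The p-quantile of Normal(μ,σ) is μ + z_p·σ, with z_{0.28} = -0.5828 and z_{0.88} = 1.175.
Eliminate σ: μ = (z₂·x₁ − z₁·x₂)/(z₂ − z₁) = (1.175·-58 − (-0.5828)·-18)/1.758 = -44.74.
Then σ = (x₂ − x₁)/(z₂ − z₁) = (-18 − -58)/1.758 = 22.76.

μ = -44.74, σ = 22.76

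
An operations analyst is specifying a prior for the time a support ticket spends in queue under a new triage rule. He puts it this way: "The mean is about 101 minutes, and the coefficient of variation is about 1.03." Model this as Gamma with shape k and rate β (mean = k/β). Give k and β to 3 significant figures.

For Gamma(k, rate β): mean = k/β, variance = k/β², so CV = 1/√k.
CV = 1.03, hence k = 1/CV² = 0.943.
Then β = k/mean = 0.943/101 = 0.00933.

k ≈ 0.943, β ≈ 0.00933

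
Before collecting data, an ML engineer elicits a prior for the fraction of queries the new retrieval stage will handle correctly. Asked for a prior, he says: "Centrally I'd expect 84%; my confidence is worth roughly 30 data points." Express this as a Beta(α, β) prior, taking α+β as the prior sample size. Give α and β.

α = 25.2, β = 4.8

Under the effective-sample-size interpretation, Beta(α, β) has prior mean α/(α+β) and prior sample size α+β.
So α+β = 30 and α/(α+β) = 0.84, giving α = 0.84·30 = 25.2 and β = 30 − 25.2 = 4.8.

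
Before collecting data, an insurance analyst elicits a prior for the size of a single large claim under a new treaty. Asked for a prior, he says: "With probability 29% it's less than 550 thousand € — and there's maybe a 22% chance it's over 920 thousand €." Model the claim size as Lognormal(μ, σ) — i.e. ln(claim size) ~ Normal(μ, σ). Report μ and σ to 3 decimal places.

If T ~ Lognormal(μ,σ) then ln T ~ Normal(μ,σ), so the p-quantile of ln T is μ + z_p·σ.
ln(550) = 6.31 and ln(920) = 6.824; z_{0.29} = -0.5534, z_{0.78} = 0.7722.
σ = (6.824 − 6.31)/(0.7722 − (-0.5534)) = 0.388.
μ = 6.31 − (-0.5534)·0.388 = 6.525.

μ ≈ 6.525, σ ≈ 0.388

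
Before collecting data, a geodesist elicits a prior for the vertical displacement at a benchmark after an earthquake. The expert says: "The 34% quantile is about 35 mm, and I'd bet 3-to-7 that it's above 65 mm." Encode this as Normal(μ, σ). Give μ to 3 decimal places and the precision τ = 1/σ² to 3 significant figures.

μ = 48.208, τ = 0.000975

For Normal(μ,σ), the p-quantile is μ + z_p·σ. Here z_{0.34} = -0.4125, z_{0.7} = 0.5244.
So 35 = μ − 0.4125σ and 65 = μ + 0.5244σ.
Subtracting: σ = (65 − 35)/(0.5244 − (-0.4125)) = 32.022.
Then μ = 35 − (-0.4125)·32.022 = 48.208.
Precision τ = 1/σ² = 1/32.02² = 0.000975.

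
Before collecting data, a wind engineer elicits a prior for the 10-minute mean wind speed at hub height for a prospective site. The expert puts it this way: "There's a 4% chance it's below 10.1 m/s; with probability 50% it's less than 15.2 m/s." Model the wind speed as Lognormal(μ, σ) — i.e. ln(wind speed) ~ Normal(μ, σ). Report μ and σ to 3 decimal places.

μ ≈ 2.721, σ ≈ 0.233

If T ~ Lognormal(μ,σ) then ln T ~ Normal(μ,σ), so the p-quantile of ln T is μ + z_p·σ.
ln(10.1) = 2.313 and ln(15.2) = 2.721; z_{0.04} = -1.751, z_{0.5} = 0.
σ = (2.721 − 2.313)/(0 − (-1.751)) = 0.233.
μ = 2.313 − (-1.751)·0.233 = 2.721.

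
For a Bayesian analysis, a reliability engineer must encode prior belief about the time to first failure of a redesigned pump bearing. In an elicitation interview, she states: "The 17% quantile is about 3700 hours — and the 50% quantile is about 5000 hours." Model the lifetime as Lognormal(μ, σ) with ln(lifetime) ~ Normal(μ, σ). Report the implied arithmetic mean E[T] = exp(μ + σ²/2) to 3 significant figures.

E[T] ≈ 5260 hours

If T ~ Lognormal(μ,σ) then ln T ~ Normal(μ,σ), so the p-quantile of ln T is μ + z_p·σ.
ln(3700) = 8.216 and ln(5000) = 8.517; z_{0.17} = -0.9542, z_{0.5} = 0.
σ = (8.517 − 8.216)/(0 − (-0.9542)) = 0.316.
μ = 8.216 − (-0.9542)·0.316 = 8.517.
E[T] = exp(μ + σ²/2) = exp(8.517 + 0.0498) = 5260 hours.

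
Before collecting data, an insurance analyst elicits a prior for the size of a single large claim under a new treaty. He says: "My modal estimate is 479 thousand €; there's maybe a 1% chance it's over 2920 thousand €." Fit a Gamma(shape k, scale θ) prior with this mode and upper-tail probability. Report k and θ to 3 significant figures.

k ≈ 2.13, θ ≈ 425

Gamma(k,θ) with k>1 has mode (k−1)θ, so θ = 479/(k−1).
Need P(X < 2920) = 0.99 with θ tied to k this way. Start at k = 2, θ = 479: P(X<2920) ≈ 0.984.
Too low — raise k to concentrate. Iterating converges to k ≈ 2.13.
Then θ = 479/(2.13−1) ≈ 425.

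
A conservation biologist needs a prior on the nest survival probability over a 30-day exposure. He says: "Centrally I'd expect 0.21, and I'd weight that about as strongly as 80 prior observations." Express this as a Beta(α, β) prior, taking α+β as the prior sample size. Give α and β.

Under the effective-sample-size interpretation, Beta(α, β) has prior mean α/(α+β) and prior sample size α+β.
So α+β = 80 and α/(α+β) = 0.21, giving α = 0.21·80 = 16.8 and β = 80 − 16.8 = 63.2.

α = 16.8, β = 63.2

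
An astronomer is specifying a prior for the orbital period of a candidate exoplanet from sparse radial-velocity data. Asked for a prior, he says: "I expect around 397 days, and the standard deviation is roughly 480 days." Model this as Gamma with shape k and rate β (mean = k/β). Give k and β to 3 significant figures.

k ≈ 0.684, β ≈ 0.00172

For Gamma(k, rate β): mean = k/β, variance = k/β², so CV = 1/√k.
CV = SD/mean = 480/397 = 1.209, hence k = 1/CV² = 0.684.
Then β = k/mean = 0.684/397 = 0.00172.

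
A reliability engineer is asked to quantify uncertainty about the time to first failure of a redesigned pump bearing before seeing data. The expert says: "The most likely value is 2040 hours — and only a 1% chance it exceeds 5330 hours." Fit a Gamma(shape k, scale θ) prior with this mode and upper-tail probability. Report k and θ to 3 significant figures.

Gamma(k,θ) with k>1 has mode (k−1)θ, so θ = 2040/(k−1).
Need P(X < 5330) = 0.99 with θ tied to k this way. Start at k = 2, θ = 2040: P(X<5330) ≈ 0.735.
Too low — raise k to concentrate. Iterating converges to k ≈ 6.04.
Then θ = 2040/(6.04−1) ≈ 405.

k ≈ 6.04, θ ≈ 405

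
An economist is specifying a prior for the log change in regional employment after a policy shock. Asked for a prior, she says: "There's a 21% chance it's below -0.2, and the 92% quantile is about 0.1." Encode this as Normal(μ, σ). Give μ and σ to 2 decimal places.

The p-quantile of Normal(μ,σ) is μ + z_p·σ, with z_{0.21} = -0.8064 and z_{0.92} = 1.405.
Eliminate σ: μ = (z₂·x₁ − z₁·x₂)/(z₂ − z₁) = (1.405·-0.2 − (-0.8064)·0.1)/2.211 = -0.09.
Then σ = (x₂ − x₁)/(z₂ − z₁) = (0.1 − -0.2)/2.211 = 0.14.

μ = -0.09, σ = 0.14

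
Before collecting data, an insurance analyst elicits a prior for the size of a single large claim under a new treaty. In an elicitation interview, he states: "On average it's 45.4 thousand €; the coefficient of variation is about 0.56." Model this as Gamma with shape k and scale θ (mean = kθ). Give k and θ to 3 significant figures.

For Gamma(k, scale θ): mean = kθ, variance = kθ², so CV = 1/√k.
CV = 0.56, hence k = 1/CV² = 3.19.
Then θ = mean/k = 45.4/3.19 = 14.2.

k ≈ 3.19, θ ≈ 14.2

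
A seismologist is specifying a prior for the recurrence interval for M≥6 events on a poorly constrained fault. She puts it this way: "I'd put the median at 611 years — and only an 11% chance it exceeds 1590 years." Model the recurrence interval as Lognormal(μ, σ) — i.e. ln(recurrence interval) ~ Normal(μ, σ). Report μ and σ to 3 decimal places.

If T ~ Lognormal(μ,σ) then ln T ~ Normal(μ,σ), so the p-quantile of ln T is μ + z_p·σ.
ln(611) = 6.415 and ln(1590) = 7.371; z_{0.5} = 0, z_{0.89} = 1.227.
σ = (7.371 − 6.415)/(1.227 − (0)) = 0.780.
μ = 6.415 − (0)·0.780 = 6.415.

μ ≈ 6.415, σ ≈ 0.780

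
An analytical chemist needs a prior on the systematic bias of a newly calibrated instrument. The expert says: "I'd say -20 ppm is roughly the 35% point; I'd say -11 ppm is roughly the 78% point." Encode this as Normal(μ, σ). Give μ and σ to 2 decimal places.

The p-quantile of Normal(μ,σ) is μ + z_p·σ, with z_{0.35} = -0.3853 and z_{0.78} = 0.7722.
Eliminate σ: μ = (z₂·x₁ − z₁·x₂)/(z₂ − z₁) = (0.7722·-20 − (-0.3853)·-11)/1.158 = -17.00.
Then σ = (x₂ − x₁)/(z₂ − z₁) = (-11 − -20)/1.158 = 7.78.

μ = -17.00, σ = 7.78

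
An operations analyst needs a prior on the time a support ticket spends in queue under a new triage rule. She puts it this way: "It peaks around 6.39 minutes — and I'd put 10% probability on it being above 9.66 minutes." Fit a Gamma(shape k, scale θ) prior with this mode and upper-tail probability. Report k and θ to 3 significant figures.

Gamma(k,θ) with k>1 has mode (k−1)θ, so θ = 6.39/(k−1).
Need P(X < 9.66) = 0.9 with θ tied to k this way. Start at k = 2, θ = 6.39: P(X<9.66) ≈ 0.446.
Too low — raise k to concentrate. Iterating converges to k ≈ 11.9.
Then θ = 6.39/(11.9−1) ≈ 0.586.

k ≈ 11.9, θ ≈ 0.586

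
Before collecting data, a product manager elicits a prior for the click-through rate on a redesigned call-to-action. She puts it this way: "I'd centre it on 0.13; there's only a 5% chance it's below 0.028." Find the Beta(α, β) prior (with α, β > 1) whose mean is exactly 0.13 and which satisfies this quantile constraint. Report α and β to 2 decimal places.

With mean 0.13 fixed, write α = 0.13s, β = 0.87s where s = α+β.
Need P(θ < 0.028) = 0.05 under Beta(0.13s, 0.87s). Normal approximation: (q−m)/√(m(1−m)/s) ≈ z_{0.05} = -1.64, so s ≈ 0.13·0.87·(-1.64)²/(0.028−0.13)² = 29.4.
At s = 29.4: P(θ<0.028) ≈ 0.011. Adjusting to match 0.05 gives s ≈ 16.80.
So α = 0.13·16.80 ≈ 2.18, β = 0.87·16.80 ≈ 14.61.

α ≈ 2.18, β ≈ 14.61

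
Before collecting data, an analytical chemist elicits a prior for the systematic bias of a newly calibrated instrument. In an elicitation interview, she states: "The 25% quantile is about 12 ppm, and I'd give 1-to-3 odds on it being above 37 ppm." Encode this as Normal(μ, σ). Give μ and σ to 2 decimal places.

μ = 24.50, σ = 18.53

For Normal(μ,σ), the p-quantile is μ + z_p·σ. Here z_{0.25} = -0.6745, z_{0.75} = 0.6745.
So 12 = μ − 0.6745σ and 37 = μ + 0.6745σ.
Subtracting: σ = (37 − 12)/(0.6745 − (-0.6745)) = 18.53.
Then μ = 12 − (-0.6745)·18.53 = 24.50.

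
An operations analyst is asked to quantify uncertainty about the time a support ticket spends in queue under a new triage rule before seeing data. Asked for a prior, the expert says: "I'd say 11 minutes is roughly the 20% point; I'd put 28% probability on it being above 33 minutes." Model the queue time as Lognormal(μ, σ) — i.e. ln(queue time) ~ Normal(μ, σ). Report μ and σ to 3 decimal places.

If T ~ Lognormal(μ,σ) then ln T ~ Normal(μ,σ), so the p-quantile of ln T is μ + z_p·σ.
ln(11) = 2.398 and ln(33) = 3.497; z_{0.2} = -0.8416, z_{0.72} = 0.5828.
σ = (3.497 − 2.398)/(0.5828 − (-0.8416)) = 0.771.
μ = 2.398 − (-0.8416)·0.771 = 3.047.

μ ≈ 3.047, σ ≈ 0.771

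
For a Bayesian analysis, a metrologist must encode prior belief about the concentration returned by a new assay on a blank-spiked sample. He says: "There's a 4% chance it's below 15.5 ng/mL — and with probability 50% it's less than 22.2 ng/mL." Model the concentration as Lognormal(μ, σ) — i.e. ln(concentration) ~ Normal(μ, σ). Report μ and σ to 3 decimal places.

If T ~ Lognormal(μ,σ) then ln T ~ Normal(μ,σ), so the p-quantile of ln T is μ + z_p·σ.
ln(15.5) = 2.741 and ln(22.2) = 3.1; z_{0.04} = -1.751, z_{0.5} = 0.
σ = (3.1 − 2.741)/(0 − (-1.751)) = 0.205.
μ = 2.741 − (-1.751)·0.205 = 3.100.

μ ≈ 3.100, σ ≈ 0.205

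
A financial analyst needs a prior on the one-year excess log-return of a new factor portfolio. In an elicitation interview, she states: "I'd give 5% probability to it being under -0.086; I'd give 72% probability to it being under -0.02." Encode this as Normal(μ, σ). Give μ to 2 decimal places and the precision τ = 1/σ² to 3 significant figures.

For Normal(μ,σ), the p-quantile is μ + z_p·σ. Here z_{0.05} = -1.645, z_{0.72} = 0.5828.
So -0.086 = μ − 1.645σ and -0.02 = μ + 0.5828σ.
Subtracting: σ = (-0.02 − -0.086)/(0.5828 − (-1.645)) = 0.03.
Then μ = -0.086 − (-1.645)·0.03 = -0.04.
Precision τ = 1/σ² = 1/0.02963² = 1140.

μ = -0.04, τ = 1140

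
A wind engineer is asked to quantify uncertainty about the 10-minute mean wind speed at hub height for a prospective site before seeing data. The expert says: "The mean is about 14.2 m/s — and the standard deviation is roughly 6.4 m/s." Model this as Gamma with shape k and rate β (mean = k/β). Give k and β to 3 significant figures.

k ≈ 4.92, β ≈ 0.347

For Gamma(k, rate β): mean = k/β, variance = k/β², so CV = 1/√k.
CV = SD/mean = 6.4/14.2 = 0.4507, hence k = 1/CV² = 4.92.
Then β = k/mean = 4.92/14.2 = 0.347.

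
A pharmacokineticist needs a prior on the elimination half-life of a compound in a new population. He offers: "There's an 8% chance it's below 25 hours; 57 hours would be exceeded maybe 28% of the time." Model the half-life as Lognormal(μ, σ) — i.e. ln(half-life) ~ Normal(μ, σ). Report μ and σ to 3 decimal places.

If T ~ Lognormal(μ,σ) then ln T ~ Normal(μ,σ), so the p-quantile of ln T is μ + z_p·σ.
ln(25) = 3.219 and ln(57) = 4.043; z_{0.08} = -1.405, z_{0.72} = 0.5828.
σ = (4.043 − 3.219)/(0.5828 − (-1.405)) = 0.415.
μ = 3.219 − (-1.405)·0.415 = 3.801.

μ ≈ 3.801, σ ≈ 0.415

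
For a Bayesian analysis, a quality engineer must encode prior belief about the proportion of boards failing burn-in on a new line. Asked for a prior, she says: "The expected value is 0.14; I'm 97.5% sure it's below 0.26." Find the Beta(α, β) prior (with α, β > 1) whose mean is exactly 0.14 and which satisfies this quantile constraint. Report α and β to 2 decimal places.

With mean 0.14 fixed, write α = 0.14s, β = 0.86s where s = α+β.
Need P(θ < 0.26) = 0.975 under Beta(0.14s, 0.86s). Normal approximation: (q−m)/√(m(1−m)/s) ≈ z_{0.975} = 1.96, so s ≈ 0.14·0.86·(1.96)²/(0.26−0.14)² = 32.1.
At s = 32.1: P(θ<0.26) ≈ 0.961. Adjusting to match 0.975 gives s ≈ 40.99.
So α = 0.14·40.99 ≈ 5.74, β = 0.86·40.99 ≈ 35.25.

α ≈ 5.74, β ≈ 35.25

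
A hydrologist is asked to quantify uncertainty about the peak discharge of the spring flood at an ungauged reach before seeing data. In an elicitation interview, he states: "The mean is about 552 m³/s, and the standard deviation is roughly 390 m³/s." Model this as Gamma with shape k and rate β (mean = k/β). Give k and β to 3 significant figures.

For Gamma(k, rate β): mean = k/β, variance = k/β², so CV = 1/√k.
CV = SD/mean = 390/552 = 0.7065, hence k = 1/CV² = 2.
Then β = k/mean = 2/552 = 0.00363.

k ≈ 2, β ≈ 0.00363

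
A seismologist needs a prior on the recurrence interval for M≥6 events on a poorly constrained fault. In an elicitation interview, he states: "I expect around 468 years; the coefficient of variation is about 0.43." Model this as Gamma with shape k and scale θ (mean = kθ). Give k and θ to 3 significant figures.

For Gamma(k, scale θ): mean = kθ, variance = kθ², so CV = 1/√k.
CV = 0.43, hence k = 1/CV² = 5.41.
Then θ = mean/k = 468/5.41 = 86.5.

k ≈ 5.41, θ ≈ 86.5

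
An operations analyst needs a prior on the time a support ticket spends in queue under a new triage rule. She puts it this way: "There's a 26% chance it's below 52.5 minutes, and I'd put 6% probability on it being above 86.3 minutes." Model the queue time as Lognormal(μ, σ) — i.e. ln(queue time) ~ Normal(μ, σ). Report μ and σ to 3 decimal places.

μ ≈ 4.106, σ ≈ 0.226

If T ~ Lognormal(μ,σ) then ln T ~ Normal(μ,σ), so the p-quantile of ln T is μ + z_p·σ.
ln(52.5) = 3.961 and ln(86.3) = 4.458; z_{0.26} = -0.6433, z_{0.94} = 1.555.
σ = (4.458 − 3.961)/(1.555 − (-0.6433)) = 0.226.
μ = 3.961 − (-0.6433)·0.226 = 4.106.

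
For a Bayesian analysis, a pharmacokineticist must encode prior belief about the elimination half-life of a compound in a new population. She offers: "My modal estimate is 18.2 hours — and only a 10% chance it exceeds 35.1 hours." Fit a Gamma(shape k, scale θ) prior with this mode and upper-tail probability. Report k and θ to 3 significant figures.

Gamma(k,θ) with k>1 has mode (k−1)θ, so θ = 18.2/(k−1).
Need P(X < 35.1) = 0.9 with θ tied to k this way. Start at k = 2, θ = 18.2: P(X<35.1) ≈ 0.574.
Too low — raise k to concentrate. Iterating converges to k ≈ 5.44.
Then θ = 18.2/(5.44−1) ≈ 4.1.

k ≈ 5.44, θ ≈ 4.1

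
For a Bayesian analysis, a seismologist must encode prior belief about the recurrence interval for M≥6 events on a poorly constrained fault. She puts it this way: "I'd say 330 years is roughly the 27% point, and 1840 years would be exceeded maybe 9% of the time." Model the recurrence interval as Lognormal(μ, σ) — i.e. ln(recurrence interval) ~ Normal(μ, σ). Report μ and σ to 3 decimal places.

μ ≈ 6.338, σ ≈ 0.880

If T ~ Lognormal(μ,σ) then ln T ~ Normal(μ,σ), so the p-quantile of ln T is μ + z_p·σ.
ln(330) = 5.799 and ln(1840) = 7.518; z_{0.27} = -0.6128, z_{0.91} = 1.341.
σ = (7.518 − 5.799)/(1.341 − (-0.6128)) = 0.880.
μ = 5.799 − (-0.6128)·0.880 = 6.338.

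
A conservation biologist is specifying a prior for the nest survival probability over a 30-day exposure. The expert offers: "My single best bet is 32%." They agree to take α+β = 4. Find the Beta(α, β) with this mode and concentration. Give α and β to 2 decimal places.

α = 1.64, β = 2.36

For α,β > 1 the Beta mode is (α−1)/(α+β−2). With α+β = 4, the mode is (α−1)/2.
Set (α−1)/2 = 0.32 → α = 1 + 0.32·2 = 1.64.
β = 4 − α = 2.36.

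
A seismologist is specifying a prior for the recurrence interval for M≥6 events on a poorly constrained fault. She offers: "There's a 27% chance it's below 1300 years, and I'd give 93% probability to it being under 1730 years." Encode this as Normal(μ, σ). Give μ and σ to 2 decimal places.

μ = 1426.17, σ = 205.88

For Normal(μ,σ), the p-quantile is μ + z_p·σ. Here z_{0.27} = -0.6128, z_{0.93} = 1.476.
So 1300 = μ − 0.6128σ and 1730 = μ + 1.476σ.
Subtracting: σ = (1730 − 1300)/(1.476 − (-0.6128)) = 205.88.
Then μ = 1300 − (-0.6128)·205.88 = 1426.17.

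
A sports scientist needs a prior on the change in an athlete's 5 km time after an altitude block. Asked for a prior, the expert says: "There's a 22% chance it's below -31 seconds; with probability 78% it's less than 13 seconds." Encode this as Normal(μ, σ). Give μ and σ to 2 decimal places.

μ = -9.00, σ = 28.49

The p-quantile of Normal(μ,σ) is μ + z_p·σ, with z_{0.22} = -0.7722 and z_{0.78} = 0.7722.
Eliminate σ: μ = (z₂·x₁ − z₁·x₂)/(z₂ − z₁) = (0.7722·-31 − (-0.7722)·13)/1.544 = -9.00.
Then σ = (x₂ − x₁)/(z₂ − z₁) = (13 − -31)/1.544 = 28.49.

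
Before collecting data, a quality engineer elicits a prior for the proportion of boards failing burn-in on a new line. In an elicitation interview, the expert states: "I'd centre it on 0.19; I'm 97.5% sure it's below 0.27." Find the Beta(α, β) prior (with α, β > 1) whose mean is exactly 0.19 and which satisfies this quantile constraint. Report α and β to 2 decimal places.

With mean 0.19 fixed, write α = 0.19s, β = 0.81s where s = α+β.
Need P(θ < 0.27) = 0.975 under Beta(0.19s, 0.81s). Normal approximation: (q−m)/√(m(1−m)/s) ≈ z_{0.975} = 1.96, so s ≈ 0.19·0.81·(1.96)²/(0.27−0.19)² = 92.4.
At s = 92.4: P(θ<0.27) ≈ 0.967. Adjusting to match 0.975 gives s ≈ 104.91.
So α = 0.19·104.91 ≈ 19.93, β = 0.81·104.91 ≈ 84.97.

α ≈ 19.93, β ≈ 84.97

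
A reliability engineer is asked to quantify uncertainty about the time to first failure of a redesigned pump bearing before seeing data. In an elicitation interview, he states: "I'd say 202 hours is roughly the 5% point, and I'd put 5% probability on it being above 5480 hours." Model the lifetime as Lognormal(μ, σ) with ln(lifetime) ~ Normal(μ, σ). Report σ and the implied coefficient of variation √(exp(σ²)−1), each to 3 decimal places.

σ ≈ 1.003, CV ≈ 1.318

If T ~ Lognormal(μ,σ) then ln T ~ Normal(μ,σ), so the p-quantile of ln T is μ + z_p·σ.
ln(202) = 5.308 and ln(5480) = 8.609; z_{0.05} = -1.645, z_{0.95} = 1.645.
σ = (8.609 − 5.308)/(1.645 − (-1.645)) = 1.003.
μ = 5.308 − (-1.645)·1.003 = 6.959.
CV = √(exp(σ²)−1) = √(exp(1.0066)−1) = 1.318.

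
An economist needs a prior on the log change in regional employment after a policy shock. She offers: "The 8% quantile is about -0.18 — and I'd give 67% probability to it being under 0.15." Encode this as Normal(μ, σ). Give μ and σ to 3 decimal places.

For Normal(μ,σ), the p-quantile is μ + z_p·σ. Here z_{0.08} = -1.405, z_{0.67} = 0.4399.
So -0.18 = μ − 1.405σ and 0.15 = μ + 0.4399σ.
Subtracting: σ = (0.15 − -0.18)/(0.4399 − (-1.405)) = 0.179.
Then μ = -0.18 − (-1.405)·0.179 = 0.071.

μ = 0.071, σ = 0.179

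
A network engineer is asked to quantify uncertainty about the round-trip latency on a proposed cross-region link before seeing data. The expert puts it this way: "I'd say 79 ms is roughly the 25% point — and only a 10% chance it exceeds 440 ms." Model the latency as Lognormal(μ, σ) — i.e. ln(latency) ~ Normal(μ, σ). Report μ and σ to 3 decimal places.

μ ≈ 4.962, σ ≈ 0.878

If T ~ Lognormal(μ,σ) then ln T ~ Normal(μ,σ), so the p-quantile of ln T is μ + z_p·σ.
ln(79) = 4.369 and ln(440) = 6.087; z_{0.25} = -0.6745, z_{0.9} = 1.282.
σ = (6.087 − 4.369)/(1.282 − (-0.6745)) = 0.878.
μ = 4.369 − (-0.6745)·0.878 = 4.962.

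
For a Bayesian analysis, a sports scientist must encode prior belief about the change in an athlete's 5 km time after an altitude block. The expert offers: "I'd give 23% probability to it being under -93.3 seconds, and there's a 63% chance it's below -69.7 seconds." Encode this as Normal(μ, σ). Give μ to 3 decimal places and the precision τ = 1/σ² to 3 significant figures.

For Normal(μ,σ), the p-quantile is μ + z_p·σ. Here z_{0.23} = -0.7388, z_{0.63} = 0.3319.
So -93.3 = μ − 0.7388σ and -69.7 = μ + 0.3319σ.
Subtracting: σ = (-69.7 − -93.3)/(0.3319 − (-0.7388)) = 22.042.
Then μ = -93.3 − (-0.7388)·22.042 = -77.015.
Precision τ = 1/σ² = 1/22.04² = 0.00206.

μ = -77.015, τ = 0.00206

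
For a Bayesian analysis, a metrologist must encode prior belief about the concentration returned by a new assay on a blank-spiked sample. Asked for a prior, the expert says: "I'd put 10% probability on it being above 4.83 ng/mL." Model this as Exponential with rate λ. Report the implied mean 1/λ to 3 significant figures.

P(T > 4.83) = e^(−λ·4.83) = 0.1, so λ = −ln(0.1)/4.83 = 0.477.
Mean = 1/λ = 2.1 ng/mL.

mean ≈ 2.1 ng/mL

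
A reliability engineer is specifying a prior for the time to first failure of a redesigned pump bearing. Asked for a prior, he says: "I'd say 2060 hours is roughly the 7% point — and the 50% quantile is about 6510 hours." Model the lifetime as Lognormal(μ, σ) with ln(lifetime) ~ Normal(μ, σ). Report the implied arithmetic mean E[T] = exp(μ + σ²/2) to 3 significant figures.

E[T] ≈ 8820 hours

If T ~ Lognormal(μ,σ) then ln T ~ Normal(μ,σ), so the p-quantile of ln T is μ + z_p·σ.
ln(2060) = 7.63 and ln(6510) = 8.781; z_{0.07} = -1.476, z_{0.5} = 0.
σ = (8.781 − 7.63)/(0 − (-1.476)) = 0.780.
μ = 7.63 − (-1.476)·0.780 = 8.781.
E[T] = exp(μ + σ²/2) = exp(8.781 + 0.3039) = 8820 hours.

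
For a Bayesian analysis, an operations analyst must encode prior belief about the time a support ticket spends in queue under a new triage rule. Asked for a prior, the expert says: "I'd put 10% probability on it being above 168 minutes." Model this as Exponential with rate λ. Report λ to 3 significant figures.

P(T > 168.0) = e^(−λ·168.0) = 0.1, so λ = −ln(0.1)/168.0 = 0.0137.

λ ≈ 0.0137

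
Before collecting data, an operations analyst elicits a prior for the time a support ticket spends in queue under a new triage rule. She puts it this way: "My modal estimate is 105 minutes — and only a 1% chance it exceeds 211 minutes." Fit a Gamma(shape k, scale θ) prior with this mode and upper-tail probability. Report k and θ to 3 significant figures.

k ≈ 11.1, θ ≈ 10.4

Gamma(k,θ) with k>1 has mode (k−1)θ, so θ = 105/(k−1).
Need P(X < 211) = 0.99 with θ tied to k this way. Start at k = 2, θ = 105: P(X<211) ≈ 0.597.
Too low — raise k to concentrate. Iterating converges to k ≈ 11.1.
Then θ = 105/(11.1−1) ≈ 10.4.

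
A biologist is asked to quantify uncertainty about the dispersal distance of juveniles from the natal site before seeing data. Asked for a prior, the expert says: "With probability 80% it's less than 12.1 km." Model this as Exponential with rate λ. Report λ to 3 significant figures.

λ ≈ 0.133

P(T < 12.1) = 1 − e^(−λ·12.1) = 0.8, so λ = −ln(1−0.8)/12.1 = −ln(0.2)/12.1 = 0.133.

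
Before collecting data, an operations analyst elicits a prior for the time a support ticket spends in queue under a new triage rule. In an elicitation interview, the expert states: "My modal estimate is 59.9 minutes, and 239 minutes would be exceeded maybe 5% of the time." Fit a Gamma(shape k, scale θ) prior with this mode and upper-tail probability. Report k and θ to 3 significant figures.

k ≈ 2.31, θ ≈ 45.6

Gamma(k,θ) with k>1 has mode (k−1)θ, so θ = 59.9/(k−1).
Need P(X < 239) = 0.95 with θ tied to k this way. Start at k = 2, θ = 59.9: P(X<239) ≈ 0.908.
Too low — raise k to concentrate. Iterating converges to k ≈ 2.31.
Then θ = 59.9/(2.31−1) ≈ 45.6.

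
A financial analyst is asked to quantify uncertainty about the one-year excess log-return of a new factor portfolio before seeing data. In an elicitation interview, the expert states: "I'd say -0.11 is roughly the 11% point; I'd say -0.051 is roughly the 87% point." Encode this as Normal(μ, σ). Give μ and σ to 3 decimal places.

μ = -0.079, σ = 0.025

The p-quantile of Normal(μ,σ) is μ + z_p·σ, with z_{0.11} = -1.227 and z_{0.87} = 1.126.
Eliminate σ: μ = (z₂·x₁ − z₁·x₂)/(z₂ − z₁) = (1.126·-0.11 − (-1.227)·-0.051)/2.353 = -0.079.
Then σ = (x₂ − x₁)/(z₂ − z₁) = (-0.051 − -0.11)/2.353 = 0.025.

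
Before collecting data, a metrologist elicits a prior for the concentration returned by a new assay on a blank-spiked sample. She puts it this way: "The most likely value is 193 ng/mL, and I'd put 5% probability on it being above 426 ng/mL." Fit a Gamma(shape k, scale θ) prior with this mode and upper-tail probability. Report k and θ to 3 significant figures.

k ≈ 5.39, θ ≈ 44

Gamma(k,θ) with k>1 has mode (k−1)θ, so θ = 193/(k−1).
Need P(X < 426) = 0.95 with θ tied to k this way. Start at k = 2, θ = 193: P(X<426) ≈ 0.647.
Too low — raise k to concentrate. Iterating converges to k ≈ 5.39.
Then θ = 193/(5.39−1) ≈ 44.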